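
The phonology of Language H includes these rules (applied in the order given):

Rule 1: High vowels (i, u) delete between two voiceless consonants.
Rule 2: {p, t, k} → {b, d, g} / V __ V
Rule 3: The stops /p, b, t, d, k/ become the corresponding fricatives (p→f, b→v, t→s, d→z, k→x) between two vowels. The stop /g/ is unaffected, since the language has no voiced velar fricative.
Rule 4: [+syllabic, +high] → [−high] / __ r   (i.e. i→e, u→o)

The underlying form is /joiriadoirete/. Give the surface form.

Rule 1 (high vowel syncope): no segment meets the environment; /joiriadoirete/ is unchanged.
Rule 2 (intervocalic voicing): /t/ is a voiceless stop between vowels /e/ and /e/, so it voices to [d]. /joiriadoirete/ → joiriadoirede.
Rule 3 (intervocalic spirantization): /d/ is a stop between vowels /a/ and /o/, so it spirantizes to the fricative [z]. /d/ is a stop between vowels /e/ and /e/, so it spirantizes to the fricative [z]. /joiriadoirede/ → joiriazoireze.
Rule 4 (pre-rhotic lowering): /i/ is a high vowel immediately before /r/, so it lowers to [e]. /i/ is a high vowel immediately before /r/, so it lowers to [e]. /joiriazoireze/ → joeriazoereze.

joeriazoereze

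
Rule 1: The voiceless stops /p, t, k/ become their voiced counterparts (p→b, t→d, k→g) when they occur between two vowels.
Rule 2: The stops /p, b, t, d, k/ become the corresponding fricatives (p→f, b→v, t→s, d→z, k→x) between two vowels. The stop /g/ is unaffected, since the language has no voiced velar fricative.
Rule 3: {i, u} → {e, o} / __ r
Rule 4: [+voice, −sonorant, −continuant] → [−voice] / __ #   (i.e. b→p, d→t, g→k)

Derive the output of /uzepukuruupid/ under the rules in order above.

uzevugoruuvit

Rule 1 (intervocalic voicing): /p/ is a voiceless stop between vowels /e/ and /u/, so it voices to [b]. /k/ is a voiceless stop between vowels /u/ and /u/, so it voices to [g]. /p/ is a voiceless stop between vowels /u/ and /i/, so it voices to [b]. /uzepukuruupid/ → uzebuguruubid.
Rule 2 (intervocalic spirantization): /b/ is a stop between vowels /e/ and /u/, so it spirantizes to the fricative [v]. /b/ is a stop between vowels /u/ and /i/, so it spirantizes to the fricative [v]. /uzebuguruubid/ → uzevuguruuvid.
Rule 3 (pre-rhotic lowering): /u/ is a high vowel immediately before /r/, so it lowers to [o]. /uzevuguruuvid/ → uzevugoruuvid.
Rule 4 (final devoicing): /d/ is a voiced stop in word-final position, so it devoices to [t]. /uzevugoruuvid/ → uzevugoruuvit.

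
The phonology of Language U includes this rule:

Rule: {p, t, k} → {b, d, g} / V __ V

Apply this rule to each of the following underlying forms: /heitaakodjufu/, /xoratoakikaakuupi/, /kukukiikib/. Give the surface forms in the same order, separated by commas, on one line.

/heitaakodjufu/: /t/ is a voiceless stop between vowels /i/ and /a/, so it voices to [d]. /k/ is a voiceless stop between vowels /a/ and /o/, so it voices to [g]. → [heidaagodjufu].
/xoratoakikaakuupi/: /t/ is a voiceless stop between vowels /a/ and /o/, so it voices to [d]. /k/ is a voiceless stop between vowels /a/ and /i/, so it voices to [g]. /k/ is a voiceless stop between vowels /i/ and /a/, so it voices to [g]. /k/ is a voiceless stop between vowels /a/ and /u/, so it voices to [g]. /p/ is a voiceless stop between vowels /u/ and /i/, so it voices to [b]. → [xoradoagigaaguubi].
/kukukiikib/: /k/ is a voiceless stop between vowels /u/ and /u/, so it voices to [g]. /k/ is a voiceless stop between vowels /u/ and /i/, so it voices to [g]. /k/ is a voiceless stop between vowels /i/ and /i/, so it voices to [g]. → [kugugiigib].

heidaagodjufu, xoradoagigaaguubi, kugugiigib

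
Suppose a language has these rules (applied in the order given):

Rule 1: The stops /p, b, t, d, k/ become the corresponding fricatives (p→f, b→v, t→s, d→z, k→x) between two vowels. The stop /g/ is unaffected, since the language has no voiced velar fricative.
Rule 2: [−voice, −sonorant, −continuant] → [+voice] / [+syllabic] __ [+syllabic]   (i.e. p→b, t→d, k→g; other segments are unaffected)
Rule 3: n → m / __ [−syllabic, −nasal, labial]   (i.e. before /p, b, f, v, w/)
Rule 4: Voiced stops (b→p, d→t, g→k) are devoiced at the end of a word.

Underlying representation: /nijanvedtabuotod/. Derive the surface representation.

nijamvedtavuosot

Rule 1 (intervocalic spirantization): /b/ is a stop between vowels /a/ and /u/, so it spirantizes to the fricative [v]. /t/ is a stop between vowels /o/ and /o/, so it spirantizes to the fricative [s]. /nijanvedtabuotod/ → nijanvedtavuosod.
Rule 2 (intervocalic voicing): no segment meets the environment; /nijanvedtavuosod/ is unchanged.
Rule 3 (nasal place assimilation): /n/ precedes the labial consonant /v/, so it assimilates in place to [m]. /nijanvedtavuosod/ → nijamvedtavuosod.
Rule 4 (final devoicing): /d/ is a voiced stop in word-final position, so it devoices to [t]. /nijamvedtavuosod/ → nijamvedtavuosot.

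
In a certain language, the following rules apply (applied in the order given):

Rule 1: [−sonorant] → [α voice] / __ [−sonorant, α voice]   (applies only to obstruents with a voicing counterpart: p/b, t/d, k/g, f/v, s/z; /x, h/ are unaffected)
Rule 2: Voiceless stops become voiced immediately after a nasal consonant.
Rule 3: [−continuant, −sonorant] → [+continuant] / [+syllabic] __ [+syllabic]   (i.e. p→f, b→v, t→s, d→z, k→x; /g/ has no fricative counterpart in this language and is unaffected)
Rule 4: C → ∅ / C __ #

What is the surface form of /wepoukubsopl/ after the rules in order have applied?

Rule 1 (regressive voicing assimilation): /b/ precedes the voiceless obstruent /s/, so it devoices to [p] by assimilation. /wepoukubsopl/ → wepoukupsopl.
Rule 2 (post-nasal voicing): no segment meets the environment; /wepoukupsopl/ is unchanged.
Rule 3 (intervocalic spirantization): /p/ is a stop between vowels /e/ and /o/, so it spirantizes to the fricative [f]. /k/ is a stop between vowels /u/ and /u/, so it spirantizes to the fricative [x]. /wepoukupsopl/ → wefouxupsopl.
Rule 4 (final cluster simplification): /l/ is the second consonant of a word-final cluster /pl/, so it deletes. /wefouxupsopl/ → wefouxupsop.

wefouxupsop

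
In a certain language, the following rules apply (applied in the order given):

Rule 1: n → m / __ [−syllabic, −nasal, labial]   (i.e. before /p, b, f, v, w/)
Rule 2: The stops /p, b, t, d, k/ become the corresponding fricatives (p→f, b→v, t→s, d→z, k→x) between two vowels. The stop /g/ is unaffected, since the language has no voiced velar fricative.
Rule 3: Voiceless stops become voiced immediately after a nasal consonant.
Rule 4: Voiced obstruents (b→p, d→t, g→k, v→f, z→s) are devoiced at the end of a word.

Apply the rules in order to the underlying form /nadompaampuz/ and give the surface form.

Rule 1 (nasal place assimilation): no segment meets the environment; /nadompaampuz/ is unchanged.
Rule 2 (intervocalic spirantization): /d/ is a stop between vowels /a/ and /o/, so it spirantizes to the fricative [z]. /nadompaampuz/ → nazompaampuz.
Rule 3 (post-nasal voicing): /p/ is a voiceless stop immediately after the nasal /m/, so it voices to [b]. /p/ is a voiceless stop immediately after the nasal /m/, so it voices to [b]. /nazompaampuz/ → nazombaambuz.
Rule 4 (final devoicing): /z/ is a voiced obstruent in word-final position, so it devoices to [s]. /nazombaambuz/ → nazombaambus.

nazombaambus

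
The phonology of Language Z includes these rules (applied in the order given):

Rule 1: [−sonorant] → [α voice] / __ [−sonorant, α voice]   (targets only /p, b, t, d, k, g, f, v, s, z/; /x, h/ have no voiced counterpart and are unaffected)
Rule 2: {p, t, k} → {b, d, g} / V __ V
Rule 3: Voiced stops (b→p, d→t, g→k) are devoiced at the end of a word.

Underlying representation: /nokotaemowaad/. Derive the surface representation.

Rule 1 (regressive voicing assimilation): no segment meets the environment; /nokotaemowaad/ is unchanged.
Rule 2 (intervocalic voicing): /k/ is a voiceless stop between vowels /o/ and /o/, so it voices to [g]. /t/ is a voiceless stop between vowels /o/ and /a/, so it voices to [d]. /nokotaemowaad/ → nogodaemowaad.
Rule 3 (final devoicing): /d/ is a voiced stop in word-final position, so it devoices to [t]. /nogodaemowaad/ → nogodaemowaat.

nogodaemowaat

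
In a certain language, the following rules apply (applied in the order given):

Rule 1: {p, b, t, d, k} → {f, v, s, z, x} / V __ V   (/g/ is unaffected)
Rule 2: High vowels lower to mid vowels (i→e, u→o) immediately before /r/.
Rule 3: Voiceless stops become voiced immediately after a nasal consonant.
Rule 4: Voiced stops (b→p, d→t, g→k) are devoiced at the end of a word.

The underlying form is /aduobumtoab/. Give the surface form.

Rule 1 (intervocalic spirantization): /d/ is a stop between vowels /a/ and /u/, so it spirantizes to the fricative [z]. /b/ is a stop between vowels /o/ and /u/, so it spirantizes to the fricative [v]. /aduobumtoab/ → azuovumtoab.
Rule 2 (pre-rhotic lowering): no segment meets the environment; /azuovumtoab/ is unchanged.
Rule 3 (post-nasal voicing): /t/ is a voiceless stop immediately after the nasal /m/, so it voices to [d]. /azuovumtoab/ → azuovumdoab.
Rule 4 (final devoicing): /b/ is a voiced stop in word-final position, so it devoices to [p]. /azuovumdoab/ → azuovumdoap.

azuovumdoap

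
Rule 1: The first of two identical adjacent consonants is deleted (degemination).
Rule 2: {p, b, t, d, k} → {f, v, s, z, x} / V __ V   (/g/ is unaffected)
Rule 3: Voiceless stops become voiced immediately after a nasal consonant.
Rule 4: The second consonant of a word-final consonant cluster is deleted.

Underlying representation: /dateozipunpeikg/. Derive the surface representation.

Rule 1 (degemination): no segment meets the environment; /dateozipunpeikg/ is unchanged.
Rule 2 (intervocalic spirantization): /t/ is a stop between vowels /a/ and /e/, so it spirantizes to the fricative [s]. /p/ is a stop between vowels /i/ and /u/, so it spirantizes to the fricative [f]. /dateozipunpeikg/ → daseozifunpeikg.
Rule 3 (post-nasal voicing): /p/ is a voiceless stop immediately after the nasal /n/, so it voices to [b]. /daseozifunpeikg/ → daseozifunbeikg.
Rule 4 (final cluster simplification): /g/ is the second consonant of a word-final cluster /kg/, so it deletes. /daseozifunbeikg/ → daseozifunbeik.

daseozifunbeik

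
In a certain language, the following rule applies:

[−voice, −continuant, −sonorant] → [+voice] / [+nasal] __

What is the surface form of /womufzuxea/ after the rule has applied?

womufzuxea

No segment of /womufzuxea/ meets the structural description of the rule, so the form surfaces unchanged.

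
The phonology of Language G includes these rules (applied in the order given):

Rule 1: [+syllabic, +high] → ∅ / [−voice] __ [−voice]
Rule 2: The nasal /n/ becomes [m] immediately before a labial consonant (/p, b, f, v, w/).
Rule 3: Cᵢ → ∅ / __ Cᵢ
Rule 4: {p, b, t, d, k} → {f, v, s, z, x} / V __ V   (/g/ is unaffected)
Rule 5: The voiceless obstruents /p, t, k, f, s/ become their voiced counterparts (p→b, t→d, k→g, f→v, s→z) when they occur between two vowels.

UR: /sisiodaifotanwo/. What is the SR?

Rule 1 (high vowel syncope): /i/ is a high vowel flanked by voiceless consonants /s/ and /s/, so it deletes. /sisiodaifotanwo/ → ssiodaifotanwo.
Rule 2 (nasal place assimilation): /n/ precedes the labial consonant /w/, so it assimilates in place to [m]. /ssiodaifotanwo/ → ssiodaifotamwo.
Rule 3 (degemination): /ss/ is a geminate; the first /s/ deletes. /ssiodaifotamwo/ → siodaifotamwo.
Rule 4 (intervocalic spirantization): /d/ is a stop between vowels /o/ and /a/, so it spirantizes to the fricative [z]. /t/ is a stop between vowels /o/ and /a/, so it spirantizes to the fricative [s]. /siodaifotamwo/ → siozaifosamwo.
Rule 5 (intervocalic voicing): /f/ is a voiceless obstruent between vowels /i/ and /o/, so it voices to [v]. /s/ is a voiceless obstruent between vowels /o/ and /a/, so it voices to [z]. /siozaifosamwo/ → siozaivozamwo.

siozaivozamwo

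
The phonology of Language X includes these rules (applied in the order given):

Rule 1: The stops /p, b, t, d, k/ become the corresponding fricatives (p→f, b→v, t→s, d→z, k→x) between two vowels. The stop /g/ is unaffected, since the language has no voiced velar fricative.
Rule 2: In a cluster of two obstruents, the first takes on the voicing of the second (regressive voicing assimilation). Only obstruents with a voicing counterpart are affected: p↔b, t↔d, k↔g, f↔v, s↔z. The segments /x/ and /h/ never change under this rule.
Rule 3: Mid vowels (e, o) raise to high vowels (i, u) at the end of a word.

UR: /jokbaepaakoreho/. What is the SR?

Rule 1 (intervocalic spirantization): /p/ is a stop between vowels /e/ and /a/, so it spirantizes to the fricative [f]. /k/ is a stop between vowels /a/ and /o/, so it spirantizes to the fricative [x]. /jokbaepaakoreho/ → jokbaefaaxoreho.
Rule 2 (regressive voicing assimilation): /k/ precedes the voiced obstruent /b/, so it voices to [g] by assimilation. /jokbaefaaxoreho/ → jogbaefaaxoreho.
Rule 3 (final vowel raising): /o/ is a mid vowel in word-final position, so it raises to [u]. /jogbaefaaxoreho/ → jogbaefaaxorehu.

jogbaefaaxorehu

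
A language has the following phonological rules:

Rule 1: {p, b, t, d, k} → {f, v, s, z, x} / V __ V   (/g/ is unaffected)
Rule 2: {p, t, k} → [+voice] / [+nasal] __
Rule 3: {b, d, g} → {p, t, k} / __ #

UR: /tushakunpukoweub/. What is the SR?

Rule 1 (intervocalic spirantization): /k/ is a stop between vowels /a/ and /u/, so it spirantizes to the fricative [x]. /k/ is a stop between vowels /u/ and /o/, so it spirantizes to the fricative [x]. /tushakunpukoweub/ → tushaxunpuxoweub.
Rule 2 (post-nasal voicing): /p/ is a voiceless stop immediately after the nasal /n/, so it voices to [b]. /tushaxunpuxoweub/ → tushaxunbuxoweub.
Rule 3 (final devoicing): /b/ is a voiced stop in word-final position, so it devoices to [p]. /tushaxunbuxoweub/ → tushaxunbuxoweup.

tushaxunbuxoweup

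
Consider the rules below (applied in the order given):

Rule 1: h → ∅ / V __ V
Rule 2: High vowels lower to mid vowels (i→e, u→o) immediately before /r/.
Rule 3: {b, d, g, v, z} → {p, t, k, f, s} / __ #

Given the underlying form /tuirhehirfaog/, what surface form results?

Rule 1 (intervocalic h-deletion): /h/ occurs between vowels /e/ and /i/, so it deletes. /tuirhehirfaog/ → tuirheirfaog.
Rule 2 (pre-rhotic lowering): /i/ is a high vowel immediately before /r/, so it lowers to [e]. /i/ is a high vowel immediately before /r/, so it lowers to [e]. /tuirheirfaog/ → tuerheerfaog.
Rule 3 (final devoicing): /g/ is a voiced obstruent in word-final position, so it devoices to [k]. /tuerheerfaog/ → tuerheerfaok.

tuerheerfaok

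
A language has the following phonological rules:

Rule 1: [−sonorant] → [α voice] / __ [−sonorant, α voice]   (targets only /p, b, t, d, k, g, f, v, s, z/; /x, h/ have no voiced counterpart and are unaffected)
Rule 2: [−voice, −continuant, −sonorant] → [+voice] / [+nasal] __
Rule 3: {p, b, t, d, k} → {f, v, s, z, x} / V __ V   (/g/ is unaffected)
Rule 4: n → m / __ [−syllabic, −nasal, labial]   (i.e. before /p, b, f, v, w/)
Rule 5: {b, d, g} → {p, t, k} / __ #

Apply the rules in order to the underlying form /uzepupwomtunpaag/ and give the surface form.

uzefupwomdumbaak

Rule 1 (regressive voicing assimilation): no segment meets the environment; /uzepupwomtunpaag/ is unchanged.
Rule 2 (post-nasal voicing): /t/ is a voiceless stop immediately after the nasal /m/, so it voices to [d]. /p/ is a voiceless stop immediately after the nasal /n/, so it voices to [b]. /uzepupwomtunpaag/ → uzepupwomdunbaag.
Rule 3 (intervocalic spirantization): /p/ is a stop between vowels /e/ and /u/, so it spirantizes to the fricative [f]. /uzepupwomdunbaag/ → uzefupwomdunbaag.
Rule 4 (nasal place assimilation): /n/ precedes the labial consonant /b/, so it assimilates in place to [m]. /uzefupwomdunbaag/ → uzefupwomdumbaag.
Rule 5 (final devoicing): /g/ is a voiced stop in word-final position, so it devoices to [k]. /uzefupwomdumbaag/ → uzefupwomdumbaak.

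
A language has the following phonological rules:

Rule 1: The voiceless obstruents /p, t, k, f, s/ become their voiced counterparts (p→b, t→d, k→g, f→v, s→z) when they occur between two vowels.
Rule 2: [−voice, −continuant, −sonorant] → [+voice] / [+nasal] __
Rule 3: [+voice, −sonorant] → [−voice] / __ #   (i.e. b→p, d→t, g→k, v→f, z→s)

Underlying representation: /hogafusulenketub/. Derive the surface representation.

Rule 1 (intervocalic voicing): /f/ is a voiceless obstruent between vowels /a/ and /u/, so it voices to [v]. /s/ is a voiceless obstruent between vowels /u/ and /u/, so it voices to [z]. /t/ is a voiceless obstruent between vowels /e/ and /u/, so it voices to [d]. /hogafusulenketub/ → hogavuzulenkedub.
Rule 2 (post-nasal voicing): /k/ is a voiceless stop immediately after the nasal /n/, so it voices to [g]. /hogavuzulenkedub/ → hogavuzulengedub.
Rule 3 (final devoicing): /b/ is a voiced obstruent in word-final position, so it devoices to [p]. /hogavuzulengedub/ → hogavuzulengedup.

hogavuzulengedup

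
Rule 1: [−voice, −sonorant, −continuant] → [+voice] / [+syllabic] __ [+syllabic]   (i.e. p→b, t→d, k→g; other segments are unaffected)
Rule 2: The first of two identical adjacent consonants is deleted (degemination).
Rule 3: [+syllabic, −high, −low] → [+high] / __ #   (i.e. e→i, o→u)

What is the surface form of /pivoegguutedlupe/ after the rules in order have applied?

Rule 1 (intervocalic voicing): /t/ is a voiceless stop between vowels /u/ and /e/, so it voices to [d]. /p/ is a voiceless stop between vowels /u/ and /e/, so it voices to [b]. /pivoegguutedlupe/ → pivoegguudedlube.
Rule 2 (degemination): /gg/ is a geminate; the first /g/ deletes. /pivoegguudedlube/ → pivoeguudedlube.
Rule 3 (final vowel raising): /e/ is a mid vowel in word-final position, so it raises to [i]. /pivoeguudedlube/ → pivoeguudedlubi.

pivoeguudedlubi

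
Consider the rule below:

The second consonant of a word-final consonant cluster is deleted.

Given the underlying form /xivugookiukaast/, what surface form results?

/t/ is the second consonant of a word-final cluster /st/, so it deletes.
Surface form: [xivugookiukaas].

xivugookiukaas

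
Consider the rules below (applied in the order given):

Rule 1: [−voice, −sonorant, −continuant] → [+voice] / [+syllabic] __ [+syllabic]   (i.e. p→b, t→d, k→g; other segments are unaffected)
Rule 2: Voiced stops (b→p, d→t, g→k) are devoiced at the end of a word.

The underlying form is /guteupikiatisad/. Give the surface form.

Rule 1 (intervocalic voicing): /t/ is a voiceless stop between vowels /u/ and /e/, so it voices to [d]. /p/ is a voiceless stop between vowels /u/ and /i/, so it voices to [b]. /k/ is a voiceless stop between vowels /i/ and /i/, so it voices to [g]. /t/ is a voiceless stop between vowels /a/ and /i/, so it voices to [d]. /guteupikiatisad/ → gudeubigiadisad.
Rule 2 (final devoicing): /d/ is a voiced stop in word-final position, so it devoices to [t]. /gudeubigiadisad/ → gudeubigiadisat.

gudeubigiadisat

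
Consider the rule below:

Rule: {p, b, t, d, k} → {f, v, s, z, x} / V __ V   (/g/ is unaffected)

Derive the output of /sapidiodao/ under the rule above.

/p/ is a stop between vowels /a/ and /i/, so it spirantizes to the fricative [f].
/d/ is a stop between vowels /i/ and /i/, so it spirantizes to the fricative [z].
/d/ is a stop between vowels /o/ and /a/, so it spirantizes to the fricative [z].
Surface form: [safiziozao].

safiziozao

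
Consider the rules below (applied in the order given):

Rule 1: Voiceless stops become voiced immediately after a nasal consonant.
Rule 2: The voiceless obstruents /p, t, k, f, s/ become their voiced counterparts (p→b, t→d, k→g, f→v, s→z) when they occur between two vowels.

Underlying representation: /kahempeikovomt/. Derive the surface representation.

kahembeigovomd

Rule 1 (post-nasal voicing): /p/ is a voiceless stop immediately after the nasal /m/, so it voices to [b]. /t/ is a voiceless stop immediately after the nasal /m/, so it voices to [d]. /kahempeikovomt/ → kahembeikovomd.
Rule 2 (intervocalic voicing): /k/ is a voiceless obstruent between vowels /i/ and /o/, so it voices to [g]. /kahembeikovomd/ → kahembeigovomd.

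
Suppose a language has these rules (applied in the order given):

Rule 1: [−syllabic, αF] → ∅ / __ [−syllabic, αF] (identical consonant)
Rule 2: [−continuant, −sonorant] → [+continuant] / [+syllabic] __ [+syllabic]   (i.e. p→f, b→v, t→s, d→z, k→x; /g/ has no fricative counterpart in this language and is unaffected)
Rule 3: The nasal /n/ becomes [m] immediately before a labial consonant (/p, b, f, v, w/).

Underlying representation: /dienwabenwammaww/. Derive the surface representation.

Rule 1 (degemination): /mm/ is a geminate; the first /m/ deletes. /ww/ is a geminate; the first /w/ deletes. /dienwabenwammaww/ → dienwabenwamaw.
Rule 2 (intervocalic spirantization): /b/ is a stop between vowels /a/ and /e/, so it spirantizes to the fricative [v]. /dienwabenwamaw/ → dienwavenwamaw.
Rule 3 (nasal place assimilation): /n/ precedes the labial consonant /w/, so it assimilates in place to [m]. /n/ precedes the labial consonant /w/, so it assimilates in place to [m]. /dienwavenwamaw/ → diemwavemwamaw.

diemwavemwamaw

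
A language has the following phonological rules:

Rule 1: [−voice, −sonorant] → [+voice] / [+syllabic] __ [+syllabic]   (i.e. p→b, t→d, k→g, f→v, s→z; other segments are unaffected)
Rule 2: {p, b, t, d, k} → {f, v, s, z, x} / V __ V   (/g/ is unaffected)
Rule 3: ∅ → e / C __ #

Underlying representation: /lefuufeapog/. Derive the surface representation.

levuuveavoge

Rule 1 (intervocalic voicing): /f/ is a voiceless obstruent between vowels /e/ and /u/, so it voices to [v]. /f/ is a voiceless obstruent between vowels /u/ and /e/, so it voices to [v]. /p/ is a voiceless obstruent between vowels /a/ and /o/, so it voices to [b]. /lefuufeapog/ → levuuveabog.
Rule 2 (intervocalic spirantization): /b/ is a stop between vowels /a/ and /o/, so it spirantizes to the fricative [v]. /levuuveabog/ → levuuveavog.
Rule 3 (final e-epenthesis): the form ends in the consonant /g/, so [e] is inserted word-finally. /levuuveavog/ → levuuveavoge.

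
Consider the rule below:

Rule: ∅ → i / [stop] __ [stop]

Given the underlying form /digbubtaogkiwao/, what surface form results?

/g/ and /b/ form a stop–stop cluster, so [i] is inserted between them.
/b/ and /t/ form a stop–stop cluster, so [i] is inserted between them.
/g/ and /k/ form a stop–stop cluster, so [i] is inserted between them.
Surface form: [digibubitaogikiwao].

digibubitaogikiwao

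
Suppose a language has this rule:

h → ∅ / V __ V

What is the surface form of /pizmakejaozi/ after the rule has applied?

No segment of /pizmakejaozi/ meets the structural description of the rule, so the form surfaces unchanged.

pizmakejaozi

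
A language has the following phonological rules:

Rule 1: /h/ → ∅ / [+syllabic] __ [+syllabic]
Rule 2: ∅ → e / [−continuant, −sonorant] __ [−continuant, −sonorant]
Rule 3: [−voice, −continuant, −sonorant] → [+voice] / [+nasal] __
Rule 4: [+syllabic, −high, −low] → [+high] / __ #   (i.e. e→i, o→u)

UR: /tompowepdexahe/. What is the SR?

Rule 1 (intervocalic h-deletion): /h/ occurs between vowels /a/ and /e/, so it deletes. /tompowepdexahe/ → tompowepdexae.
Rule 2 (stop-cluster e-epenthesis): /p/ and /d/ form a stop–stop cluster, so [e] is inserted between them. /tompowepdexae/ → tompowepedexae.
Rule 3 (post-nasal voicing): /p/ is a voiceless stop immediately after the nasal /m/, so it voices to [b]. /tompowepedexae/ → tombowepedexae.
Rule 4 (final vowel raising): /e/ is a mid vowel in word-final position, so it raises to [i]. /tombowepedexae/ → tombowepedexai.

tombowepedexai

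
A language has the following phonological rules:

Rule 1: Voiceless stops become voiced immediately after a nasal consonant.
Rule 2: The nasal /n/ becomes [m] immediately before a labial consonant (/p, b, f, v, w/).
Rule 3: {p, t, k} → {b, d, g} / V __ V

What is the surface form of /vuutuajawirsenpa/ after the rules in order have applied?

vuuduajawirsemba

Rule 1 (post-nasal voicing): /p/ is a voiceless stop immediately after the nasal /n/, so it voices to [b]. /vuutuajawirsenpa/ → vuutuajawirsenba.
Rule 2 (nasal place assimilation): /n/ precedes the labial consonant /b/, so it assimilates in place to [m]. /vuutuajawirsenba/ → vuutuajawirsemba.
Rule 3 (intervocalic voicing): /t/ is a voiceless stop between vowels /u/ and /u/, so it voices to [d]. /vuutuajawirsemba/ → vuuduajawirsemba.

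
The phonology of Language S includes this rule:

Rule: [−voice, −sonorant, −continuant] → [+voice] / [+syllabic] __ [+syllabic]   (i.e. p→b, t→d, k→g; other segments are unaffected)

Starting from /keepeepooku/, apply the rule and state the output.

Scanning /keepeepooku/: /k/ at position 1 is not in the conditioning environment; /p/ is a voiceless stop between vowels /e/ and /e/, so it voices to [b]; /p/ is a voiceless stop between vowels /e/ and /o/, so it voices to [b]; /k/ is a voiceless stop between vowels /o/ and /u/, so it voices to [g].
Result: [keebeeboogu].

keebeeboogu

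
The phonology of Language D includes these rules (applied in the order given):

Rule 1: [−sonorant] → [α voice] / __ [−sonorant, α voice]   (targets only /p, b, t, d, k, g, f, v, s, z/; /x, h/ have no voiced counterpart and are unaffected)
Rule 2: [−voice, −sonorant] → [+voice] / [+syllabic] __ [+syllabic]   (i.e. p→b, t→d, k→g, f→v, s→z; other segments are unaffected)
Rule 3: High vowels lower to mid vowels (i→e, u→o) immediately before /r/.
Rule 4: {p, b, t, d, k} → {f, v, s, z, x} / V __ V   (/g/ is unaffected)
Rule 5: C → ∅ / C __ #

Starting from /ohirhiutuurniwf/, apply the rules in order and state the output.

Rule 1 (regressive voicing assimilation): no segment meets the environment; /ohirhiutuurniwf/ is unchanged.
Rule 2 (intervocalic voicing): /t/ is a voiceless obstruent between vowels /u/ and /u/, so it voices to [d]. /ohirhiutuurniwf/ → ohirhiuduurniwf.
Rule 3 (pre-rhotic lowering): /i/ is a high vowel immediately before /r/, so it lowers to [e]. /u/ is a high vowel immediately before /r/, so it lowers to [o]. /ohirhiuduurniwf/ → oherhiuduorniwf.
Rule 4 (intervocalic spirantization): /d/ is a stop between vowels /u/ and /u/, so it spirantizes to the fricative [z]. /oherhiuduorniwf/ → oherhiuzuorniwf.
Rule 5 (final cluster simplification): /f/ is the second consonant of a word-final cluster /wf/, so it deletes. /oherhiuzuorniwf/ → oherhiuzuorniw.

oherhiuzuorniw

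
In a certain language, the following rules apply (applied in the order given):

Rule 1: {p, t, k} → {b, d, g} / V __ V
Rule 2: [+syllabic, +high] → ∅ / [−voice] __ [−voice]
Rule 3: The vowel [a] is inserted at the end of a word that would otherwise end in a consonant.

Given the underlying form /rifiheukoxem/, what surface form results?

rifheugoxema

Rule 1 (intervocalic voicing): /k/ is a voiceless stop between vowels /u/ and /o/, so it voices to [g]. /rifiheukoxem/ → rifiheugoxem.
Rule 2 (high vowel syncope): /i/ is a high vowel flanked by voiceless consonants /f/ and /h/, so it deletes. /rifiheugoxem/ → rifheugoxem.
Rule 3 (final a-epenthesis): the form ends in the consonant /m/, so [a] is inserted word-finally. /rifheugoxem/ → rifheugoxema.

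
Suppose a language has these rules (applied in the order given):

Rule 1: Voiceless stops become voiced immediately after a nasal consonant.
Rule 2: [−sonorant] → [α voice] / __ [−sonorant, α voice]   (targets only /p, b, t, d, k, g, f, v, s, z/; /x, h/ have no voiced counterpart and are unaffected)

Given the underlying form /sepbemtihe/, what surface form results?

Rule 1 (post-nasal voicing): /t/ is a voiceless stop immediately after the nasal /m/, so it voices to [d]. /sepbemtihe/ → sepbemdihe.
Rule 2 (regressive voicing assimilation): /p/ precedes the voiced obstruent /b/, so it voices to [b] by assimilation. /sepbemdihe/ → sebbemdihe.

sebbemdihe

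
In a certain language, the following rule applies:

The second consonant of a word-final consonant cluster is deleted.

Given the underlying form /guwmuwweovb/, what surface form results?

guwmuwweov

/b/ is the second consonant of a word-final cluster /vb/, so it deletes.
The other instances of /g/, /w/, /m/, /v/ do not occur in the required environment and remain unchanged.
Surface form: [guwmuwweov].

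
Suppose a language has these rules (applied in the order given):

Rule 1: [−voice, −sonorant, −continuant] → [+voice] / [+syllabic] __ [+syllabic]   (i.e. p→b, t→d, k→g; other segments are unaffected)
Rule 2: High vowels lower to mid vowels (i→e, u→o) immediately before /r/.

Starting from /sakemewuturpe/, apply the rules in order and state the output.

sagemewudorpe

Rule 1 (intervocalic voicing): /k/ is a voiceless stop between vowels /a/ and /e/, so it voices to [g]. /t/ is a voiceless stop between vowels /u/ and /u/, so it voices to [d]. /sakemewuturpe/ → sagemewudurpe.
Rule 2 (pre-rhotic lowering): /u/ is a high vowel immediately before /r/, so it lowers to [o]. /sagemewudurpe/ → sagemewudorpe.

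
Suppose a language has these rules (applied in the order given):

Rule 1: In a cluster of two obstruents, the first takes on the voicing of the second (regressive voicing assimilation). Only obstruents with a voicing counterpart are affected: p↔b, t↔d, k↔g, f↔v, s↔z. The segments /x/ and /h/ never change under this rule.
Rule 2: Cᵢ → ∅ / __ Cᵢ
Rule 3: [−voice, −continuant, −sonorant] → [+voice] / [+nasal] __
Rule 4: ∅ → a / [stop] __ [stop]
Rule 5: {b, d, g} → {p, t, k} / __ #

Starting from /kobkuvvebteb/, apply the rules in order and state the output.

kopakuvepatep

Rule 1 (regressive voicing assimilation): /b/ precedes the voiceless obstruent /k/, so it devoices to [p] by assimilation. /b/ precedes the voiceless obstruent /t/, so it devoices to [p] by assimilation. /kobkuvvebteb/ → kopkuvvepteb.
Rule 2 (degemination): /vv/ is a geminate; the first /v/ deletes. /kopkuvvepteb/ → kopkuvepteb.
Rule 3 (post-nasal voicing): no segment meets the environment; /kopkuvepteb/ is unchanged.
Rule 4 (stop-cluster a-epenthesis): /p/ and /k/ form a stop–stop cluster, so [a] is inserted between them. /p/ and /t/ form a stop–stop cluster, so [a] is inserted between them. /kopkuvepteb/ → kopakuvepateb.
Rule 5 (final devoicing): /b/ is a voiced stop in word-final position, so it devoices to [p]. /kopakuvepateb/ → kopakuvepatep.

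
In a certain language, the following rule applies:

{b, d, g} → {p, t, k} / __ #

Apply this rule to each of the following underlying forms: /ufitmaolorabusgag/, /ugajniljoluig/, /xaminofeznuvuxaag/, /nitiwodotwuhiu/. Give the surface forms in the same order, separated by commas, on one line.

/ufitmaolorabusgag/: /g/ is a voiced stop in word-final position, so it devoices to [k]. → [ufitmaolorabusgak].
/ugajniljoluig/: /g/ is a voiced stop in word-final position, so it devoices to [k]. → [ugajniljoluik].
/xaminofeznuvuxaag/: /g/ is a voiced stop in word-final position, so it devoices to [k]. → [xaminofeznuvuxaak].
/nitiwodotwuhiu/: the rule's environment is not met; surfaces unchanged as [nitiwodotwuhiu].

ufitmaolorabusgak, ugajniljoluik, xaminofeznuvuxaak, nitiwodotwuhiu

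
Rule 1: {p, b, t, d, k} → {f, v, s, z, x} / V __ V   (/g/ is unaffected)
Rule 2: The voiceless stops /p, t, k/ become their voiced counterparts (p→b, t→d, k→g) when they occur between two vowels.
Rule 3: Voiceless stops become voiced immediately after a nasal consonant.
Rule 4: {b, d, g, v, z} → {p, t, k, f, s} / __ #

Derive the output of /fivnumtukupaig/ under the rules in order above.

Rule 1 (intervocalic spirantization): /k/ is a stop between vowels /u/ and /u/, so it spirantizes to the fricative [x]. /p/ is a stop between vowels /u/ and /a/, so it spirantizes to the fricative [f]. /fivnumtukupaig/ → fivnumtuxufaig.
Rule 2 (intervocalic voicing): no segment meets the environment; /fivnumtuxufaig/ is unchanged.
Rule 3 (post-nasal voicing): /t/ is a voiceless stop immediately after the nasal /m/, so it voices to [d]. /fivnumtuxufaig/ → fivnumduxufaig.
Rule 4 (final devoicing): /g/ is a voiced obstruent in word-final position, so it devoices to [k]. /fivnumduxufaig/ → fivnumduxufaik.

fivnumduxufaik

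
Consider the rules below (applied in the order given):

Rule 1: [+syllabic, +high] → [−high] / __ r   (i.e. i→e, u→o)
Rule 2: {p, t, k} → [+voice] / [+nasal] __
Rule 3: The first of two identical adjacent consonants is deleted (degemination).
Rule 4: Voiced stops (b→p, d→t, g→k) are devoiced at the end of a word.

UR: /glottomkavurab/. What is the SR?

Rule 1 (pre-rhotic lowering): /u/ is a high vowel immediately before /r/, so it lowers to [o]. /glottomkavurab/ → glottomkavorab.
Rule 2 (post-nasal voicing): /k/ is a voiceless stop immediately after the nasal /m/, so it voices to [g]. /glottomkavorab/ → glottomgavorab.
Rule 3 (degemination): /tt/ is a geminate; the first /t/ deletes. /glottomgavorab/ → glotomgavorab.
Rule 4 (final devoicing): /b/ is a voiced stop in word-final position, so it devoices to [p]. /glotomgavorab/ → glotomgavorap.

glotomgavorap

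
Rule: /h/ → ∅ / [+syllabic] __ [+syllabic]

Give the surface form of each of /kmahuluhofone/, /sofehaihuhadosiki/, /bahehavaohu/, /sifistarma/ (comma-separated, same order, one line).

/kmahuluhofone/: /h/ occurs between vowels /a/ and /u/, so it deletes. /h/ occurs between vowels /u/ and /o/, so it deletes. → [kmauluofone].
/sofehaihuhadosiki/: /h/ occurs between vowels /e/ and /a/, so it deletes. /h/ occurs between vowels /i/ and /u/, so it deletes. /h/ occurs between vowels /u/ and /a/, so it deletes. → [sofeaiuadosiki].
/bahehavaohu/: /h/ occurs between vowels /a/ and /e/, so it deletes. /h/ occurs between vowels /e/ and /a/, so it deletes. /h/ occurs between vowels /o/ and /u/, so it deletes. → [baeavaou].
/sifistarma/: the rule's environment is not met; surfaces unchanged as [sifistarma].

kmauluofone, sofeaiuadosiki, baeavaou, sifistarma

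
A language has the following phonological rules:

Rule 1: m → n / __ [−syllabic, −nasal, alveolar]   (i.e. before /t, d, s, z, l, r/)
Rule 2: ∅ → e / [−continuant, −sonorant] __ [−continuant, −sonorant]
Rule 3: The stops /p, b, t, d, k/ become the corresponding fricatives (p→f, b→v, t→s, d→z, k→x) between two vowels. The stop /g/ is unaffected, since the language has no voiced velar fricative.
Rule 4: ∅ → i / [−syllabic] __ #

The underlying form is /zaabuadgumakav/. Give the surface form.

Rule 1 (nasal place assimilation): no segment meets the environment; /zaabuadgumakav/ is unchanged.
Rule 2 (stop-cluster e-epenthesis): /d/ and /g/ form a stop–stop cluster, so [e] is inserted between them. /zaabuadgumakav/ → zaabuadegumakav.
Rule 3 (intervocalic spirantization): /b/ is a stop between vowels /a/ and /u/, so it spirantizes to the fricative [v]. /d/ is a stop between vowels /a/ and /e/, so it spirantizes to the fricative [z]. /k/ is a stop between vowels /a/ and /a/, so it spirantizes to the fricative [x]. /zaabuadegumakav/ → zaavuazegumaxav.
Rule 4 (final i-epenthesis): the form ends in the consonant /v/, so [i] is inserted word-finally. /zaavuazegumaxav/ → zaavuazegumaxavi.

zaavuazegumaxavi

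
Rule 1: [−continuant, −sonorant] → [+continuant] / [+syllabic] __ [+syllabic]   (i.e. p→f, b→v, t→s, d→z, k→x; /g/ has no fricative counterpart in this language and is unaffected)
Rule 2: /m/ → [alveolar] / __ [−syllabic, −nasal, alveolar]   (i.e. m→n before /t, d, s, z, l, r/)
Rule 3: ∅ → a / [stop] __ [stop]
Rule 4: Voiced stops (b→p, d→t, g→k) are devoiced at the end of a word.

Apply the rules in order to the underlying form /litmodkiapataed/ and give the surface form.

Rule 1 (intervocalic spirantization): /p/ is a stop between vowels /a/ and /a/, so it spirantizes to the fricative [f]. /t/ is a stop between vowels /a/ and /a/, so it spirantizes to the fricative [s]. /litmodkiapataed/ → litmodkiafasaed.
Rule 2 (nasal place assimilation): no segment meets the environment; /litmodkiafasaed/ is unchanged.
Rule 3 (stop-cluster a-epenthesis): /d/ and /k/ form a stop–stop cluster, so [a] is inserted between them. /litmodkiafasaed/ → litmodakiafasaed.
Rule 4 (final devoicing): /d/ is a voiced stop in word-final position, so it devoices to [t]. /litmodakiafasaed/ → litmodakiafasaet.

litmodakiafasaet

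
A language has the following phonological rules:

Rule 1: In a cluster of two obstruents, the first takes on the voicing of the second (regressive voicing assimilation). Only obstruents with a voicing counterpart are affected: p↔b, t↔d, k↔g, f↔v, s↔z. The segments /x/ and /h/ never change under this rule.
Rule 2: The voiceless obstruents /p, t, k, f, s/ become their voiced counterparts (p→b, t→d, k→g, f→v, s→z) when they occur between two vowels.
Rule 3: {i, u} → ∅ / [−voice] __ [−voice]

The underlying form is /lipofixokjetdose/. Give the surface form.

Rule 1 (regressive voicing assimilation): /t/ precedes the voiced obstruent /d/, so it voices to [d] by assimilation. /lipofixokjetdose/ → lipofixokjeddose.
Rule 2 (intervocalic voicing): /p/ is a voiceless obstruent between vowels /i/ and /o/, so it voices to [b]. /f/ is a voiceless obstruent between vowels /o/ and /i/, so it voices to [v]. /s/ is a voiceless obstruent between vowels /o/ and /e/, so it voices to [z]. /lipofixokjeddose/ → libovixokjeddoze.
Rule 3 (high vowel syncope): no segment meets the environment; /libovixokjeddoze/ is unchanged.

libovixokjeddoze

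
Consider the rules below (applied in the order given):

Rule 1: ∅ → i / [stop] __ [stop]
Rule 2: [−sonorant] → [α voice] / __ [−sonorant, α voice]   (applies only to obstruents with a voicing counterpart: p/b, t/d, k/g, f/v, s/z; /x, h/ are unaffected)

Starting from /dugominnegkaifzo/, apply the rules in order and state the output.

Rule 1 (stop-cluster i-epenthesis): /g/ and /k/ form a stop–stop cluster, so [i] is inserted between them. /dugominnegkaifzo/ → dugominnegikaifzo.
Rule 2 (regressive voicing assimilation): /f/ precedes the voiced obstruent /z/, so it voices to [v] by assimilation. /dugominnegikaifzo/ → dugominnegikaivzo.

dugominnegikaivzo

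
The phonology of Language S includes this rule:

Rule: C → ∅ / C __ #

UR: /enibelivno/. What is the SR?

enibelivno

No segment of /enibelivno/ meets the structural description of the rule, so the form surfaces unchanged.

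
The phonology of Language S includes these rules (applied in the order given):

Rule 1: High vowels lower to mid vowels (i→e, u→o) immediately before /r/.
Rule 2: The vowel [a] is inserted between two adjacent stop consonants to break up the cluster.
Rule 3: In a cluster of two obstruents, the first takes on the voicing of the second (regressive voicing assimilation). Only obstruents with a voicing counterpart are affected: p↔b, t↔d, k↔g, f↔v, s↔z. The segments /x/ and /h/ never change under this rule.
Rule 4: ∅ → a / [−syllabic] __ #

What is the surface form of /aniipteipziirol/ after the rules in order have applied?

aniipateibzierola

Rule 1 (pre-rhotic lowering): /i/ is a high vowel immediately before /r/, so it lowers to [e]. /aniipteipziirol/ → aniipteipzierol.
Rule 2 (stop-cluster a-epenthesis): /p/ and /t/ form a stop–stop cluster, so [a] is inserted between them. /aniipteipzierol/ → aniipateipzierol.
Rule 3 (regressive voicing assimilation): /p/ precedes the voiced obstruent /z/, so it voices to [b] by assimilation. /aniipateipzierol/ → aniipateibzierol.
Rule 4 (final a-epenthesis): the form ends in the consonant /l/, so [a] is inserted word-finally. /aniipateibzierol/ → aniipateibzierola.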